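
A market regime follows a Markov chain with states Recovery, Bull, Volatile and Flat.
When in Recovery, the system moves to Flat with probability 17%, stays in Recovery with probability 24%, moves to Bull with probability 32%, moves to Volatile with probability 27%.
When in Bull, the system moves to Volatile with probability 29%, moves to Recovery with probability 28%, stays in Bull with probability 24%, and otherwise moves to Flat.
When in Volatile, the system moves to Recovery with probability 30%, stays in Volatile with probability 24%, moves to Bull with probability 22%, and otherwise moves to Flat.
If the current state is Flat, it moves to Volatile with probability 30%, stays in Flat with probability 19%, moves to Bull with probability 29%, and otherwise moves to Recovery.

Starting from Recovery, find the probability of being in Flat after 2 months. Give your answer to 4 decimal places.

Propagate the distribution vector 2 months from Recovery.
After 0 months: (1.0000, 0.0000, 0.0000, 0.0000)
After 1 month: (0.2400, 0.3200, 0.2700, 0.1700)
After 2 months: (0.2656, 0.2623, 0.2734, 0.1987)
P(in Flat after 2 months) = 0.1987

0.1987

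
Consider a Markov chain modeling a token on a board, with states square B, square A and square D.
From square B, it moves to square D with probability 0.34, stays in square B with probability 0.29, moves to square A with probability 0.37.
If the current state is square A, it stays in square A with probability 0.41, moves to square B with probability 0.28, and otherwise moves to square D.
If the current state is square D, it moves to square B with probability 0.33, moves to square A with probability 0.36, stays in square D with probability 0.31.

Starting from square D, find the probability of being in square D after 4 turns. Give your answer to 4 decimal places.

0.3190

Propagate the distribution vector 4 turns from square D.
After 0 turns: (0.0000, 0.0000, 1.0000)
After 1 turn: (0.3300, 0.3600, 0.3100)
After 2 turns: (0.2988, 0.3813, 0.3199)
After 3 turns: (0.2990, 0.3821, 0.3190)
After 4 turns: (0.2989, 0.3821, 0.3190)
P(in square D after 4 turns) = 0.3190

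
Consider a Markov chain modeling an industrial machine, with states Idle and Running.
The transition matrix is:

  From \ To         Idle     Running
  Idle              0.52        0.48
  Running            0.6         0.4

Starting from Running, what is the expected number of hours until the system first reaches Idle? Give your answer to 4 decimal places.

Let t(s) be the expected number of hours to first reach Idle from state s, with t(Idle) = 0. Conditioning on the first hour:
t(Running) = 1 + 0.4·t(Running)
Solving: t(Running) = 1.6667.
Expected hours from Running to Idle: 1.6667.

1.6667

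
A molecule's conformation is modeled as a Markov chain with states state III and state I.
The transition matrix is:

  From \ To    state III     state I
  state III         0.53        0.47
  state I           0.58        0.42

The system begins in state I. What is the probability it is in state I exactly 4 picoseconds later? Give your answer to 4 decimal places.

0.4476

Propagate the distribution vector 4 picoseconds from state I.
After 0 picoseconds: (0.0000, 1.0000)
After 1 picosecond: (0.5800, 0.4200)
After 2 picoseconds: (0.5510, 0.4490)
After 3 picoseconds: (0.5525, 0.4476)
After 4 picoseconds: (0.5524, 0.4476)
P(in state I after 4 picoseconds) = 0.4476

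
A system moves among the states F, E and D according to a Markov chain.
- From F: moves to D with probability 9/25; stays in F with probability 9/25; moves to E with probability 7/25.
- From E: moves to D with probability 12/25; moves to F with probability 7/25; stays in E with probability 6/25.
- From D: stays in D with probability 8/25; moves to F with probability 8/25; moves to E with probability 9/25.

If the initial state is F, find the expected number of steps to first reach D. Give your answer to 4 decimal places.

Let t(s) be the expected number of steps to first reach D from state s, with t(D) = 0. Conditioning on the first step:
t(F) = 1 + 0.36·t(F) + 0.28·t(E)
t(E) = 1 + 0.28·t(F) + 0.24·t(E)
Solving: t(F) = 2.5490, t(E) = 2.2549.
Expected steps from F to D: 2.5490.

2.5490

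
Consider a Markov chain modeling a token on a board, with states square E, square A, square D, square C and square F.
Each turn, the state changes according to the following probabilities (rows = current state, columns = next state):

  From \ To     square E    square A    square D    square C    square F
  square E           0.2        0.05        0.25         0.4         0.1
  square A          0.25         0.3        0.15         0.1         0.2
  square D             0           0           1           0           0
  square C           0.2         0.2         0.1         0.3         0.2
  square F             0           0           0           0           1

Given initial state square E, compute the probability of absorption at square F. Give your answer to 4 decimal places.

0.4376

Let h(s) be the probability of absorption at square F starting from transient state s. Then h(square F) = 1 and h(square D) = 0. By first-step analysis:
h(square E) = 0.2·h(square E) + 0.05·h(square A) + 0.25·0 + 0.4·h(square C) + 0.1·1
h(square A) = 0.25·h(square E) + 0.3·h(square A) + 0.15·0 + 0.1·h(square C) + 0.2·1
h(square C) = 0.2·h(square E) + 0.2·h(square A) + 0.1·0 + 0.3·h(square C) + 0.2·1
Solving: h(square E) = 0.4376, h(square A) = 0.5220, h(square C) = 0.5599.
Starting from square E, the probability is 0.4376.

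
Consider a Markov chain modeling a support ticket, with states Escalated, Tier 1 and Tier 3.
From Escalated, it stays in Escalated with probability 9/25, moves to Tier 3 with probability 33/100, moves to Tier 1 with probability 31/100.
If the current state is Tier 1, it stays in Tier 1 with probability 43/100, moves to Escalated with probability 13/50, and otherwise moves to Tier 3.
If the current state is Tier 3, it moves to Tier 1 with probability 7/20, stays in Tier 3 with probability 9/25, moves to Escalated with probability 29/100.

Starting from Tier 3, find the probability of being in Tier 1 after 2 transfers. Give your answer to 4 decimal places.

Sum over the intermediate state after 1 transfer:
P = P(Tier 3→Escalated)·P(Escalated→Tier 1) + P(Tier 3→Tier 1)·P(Tier 1→Tier 1) + P(Tier 3→Tier 3)·P(Tier 3→Tier 1)
  = 0.29×0.31 + 0.35×0.43 + 0.36×0.35
  = 0.0899 + 0.1505 + 0.1260 = 0.3664

0.3664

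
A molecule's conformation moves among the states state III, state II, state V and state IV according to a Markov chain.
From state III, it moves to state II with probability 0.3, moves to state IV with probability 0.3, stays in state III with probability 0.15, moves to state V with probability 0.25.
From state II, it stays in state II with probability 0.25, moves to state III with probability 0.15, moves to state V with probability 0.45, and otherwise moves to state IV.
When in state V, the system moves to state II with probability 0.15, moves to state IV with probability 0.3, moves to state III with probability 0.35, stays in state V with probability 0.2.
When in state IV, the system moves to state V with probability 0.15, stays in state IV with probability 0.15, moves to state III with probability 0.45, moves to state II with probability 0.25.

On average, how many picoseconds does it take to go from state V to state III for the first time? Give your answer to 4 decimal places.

2.9851

Let t(s) be the expected number of picoseconds to first reach state III from state s, with t(state III) = 0. Conditioning on the first picosecond:
t(state II) = 1 + 0.25·t(state II) + 0.45·t(state V) + 0.15·t(state IV)
t(state V) = 1 + 0.15·t(state II) + 0.2·t(state V) + 0.3·t(state IV)
t(state IV) = 1 + 0.25·t(state II) + 0.15·t(state V) + 0.15·t(state IV)
Solving: t(state II) = 3.6816, t(state V) = 2.9851, t(state IV) = 2.7861.
Expected picoseconds from state V to state III: 2.9851.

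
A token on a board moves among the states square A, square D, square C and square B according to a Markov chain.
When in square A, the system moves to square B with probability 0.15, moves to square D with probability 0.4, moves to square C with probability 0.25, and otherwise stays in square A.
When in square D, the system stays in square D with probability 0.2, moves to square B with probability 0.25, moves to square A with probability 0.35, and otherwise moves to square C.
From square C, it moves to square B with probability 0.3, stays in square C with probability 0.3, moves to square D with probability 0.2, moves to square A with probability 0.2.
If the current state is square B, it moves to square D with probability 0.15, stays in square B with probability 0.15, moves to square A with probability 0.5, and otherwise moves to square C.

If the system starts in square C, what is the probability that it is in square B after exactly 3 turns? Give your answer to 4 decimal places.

0.2085

Propagate the distribution vector 3 turns from square C.
After 0 turns: (0.0000, 0.0000, 1.0000, 0.0000)
After 1 turn: (0.2000, 0.2000, 0.3000, 0.3000)
After 2 turns: (0.3200, 0.2250, 0.2400, 0.2150)
After 3 turns: (0.2983, 0.2533, 0.2400, 0.2085)
P(in square B after 3 turns) = 0.2085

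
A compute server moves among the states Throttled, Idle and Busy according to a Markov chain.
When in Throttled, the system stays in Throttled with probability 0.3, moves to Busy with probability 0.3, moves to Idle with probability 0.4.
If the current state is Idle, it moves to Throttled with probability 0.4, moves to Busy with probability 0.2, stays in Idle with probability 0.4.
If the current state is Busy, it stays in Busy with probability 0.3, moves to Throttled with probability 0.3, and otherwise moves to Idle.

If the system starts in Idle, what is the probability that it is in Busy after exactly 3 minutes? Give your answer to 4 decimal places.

Propagate the distribution vector 3 minutes from Idle.
After 0 minutes: (0.0000, 1.0000, 0.0000)
After 1 minute: (0.4000, 0.4000, 0.2000)
After 2 minutes: (0.3400, 0.4000, 0.2600)
After 3 minutes: (0.3400, 0.4000, 0.2600)
P(in Busy after 3 minutes) = 0.2600

0.2600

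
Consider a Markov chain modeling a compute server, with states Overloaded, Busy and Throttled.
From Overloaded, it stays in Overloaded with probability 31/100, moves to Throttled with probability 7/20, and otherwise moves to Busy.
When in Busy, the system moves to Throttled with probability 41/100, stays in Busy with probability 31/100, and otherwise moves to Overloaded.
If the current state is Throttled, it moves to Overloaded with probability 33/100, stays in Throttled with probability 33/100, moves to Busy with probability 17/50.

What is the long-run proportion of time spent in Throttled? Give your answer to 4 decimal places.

Let the stationary distribution be π with π = πP and π_1 + π_2 + π_3 = 1.
π_1 = 0.31·π_1 + 0.28·π_2 + 0.33·π_3
π_2 = 0.34·π_1 + 0.31·π_2 + 0.34·π_3
Solving with the normalization constraint gives π = (0.3073, 0.3301, 0.3626).
So the stationary probability of Throttled is 0.3626.

0.3626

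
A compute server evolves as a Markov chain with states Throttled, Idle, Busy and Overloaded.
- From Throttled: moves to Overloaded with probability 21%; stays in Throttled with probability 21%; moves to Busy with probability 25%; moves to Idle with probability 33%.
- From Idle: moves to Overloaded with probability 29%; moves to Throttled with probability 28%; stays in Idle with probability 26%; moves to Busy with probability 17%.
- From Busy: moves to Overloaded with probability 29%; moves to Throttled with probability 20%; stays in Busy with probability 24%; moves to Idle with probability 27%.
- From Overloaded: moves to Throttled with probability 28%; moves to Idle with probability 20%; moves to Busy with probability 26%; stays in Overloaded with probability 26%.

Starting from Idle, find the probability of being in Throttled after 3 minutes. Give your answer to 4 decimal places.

0.2443

Propagate the distribution vector 3 minutes from Idle.
After 0 minutes: (0.0000, 1.0000, 0.0000, 0.0000)
After 1 minute: (0.2800, 0.2600, 0.1700, 0.2900)
After 2 minutes: (0.2468, 0.2639, 0.2304, 0.2589)
After 3 minutes: (0.2443, 0.2640, 0.2292, 0.2625)
P(in Throttled after 3 minutes) = 0.2443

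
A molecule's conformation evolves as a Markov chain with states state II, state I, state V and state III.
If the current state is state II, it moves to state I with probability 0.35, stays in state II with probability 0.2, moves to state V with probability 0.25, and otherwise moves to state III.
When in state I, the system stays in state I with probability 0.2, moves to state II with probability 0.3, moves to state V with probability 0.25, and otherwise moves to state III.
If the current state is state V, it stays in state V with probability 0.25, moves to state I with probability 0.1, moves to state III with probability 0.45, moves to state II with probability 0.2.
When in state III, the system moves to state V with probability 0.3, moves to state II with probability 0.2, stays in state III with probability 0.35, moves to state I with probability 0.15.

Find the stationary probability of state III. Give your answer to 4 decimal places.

0.3248

Let the stationary distribution be π with π = πP and π_1 + π_2 + π_3 + π_4 = 1.
π_1 = 0.2·π_1 + 0.3·π_2 + 0.2·π_3 + 0.2·π_4
π_2 = 0.35·π_1 + 0.2·π_2 + 0.1·π_3 + 0.15·π_4
π_3 = 0.25·π_1 + 0.25·π_2 + 0.25·π_3 + 0.3·π_4
Solving with the normalization constraint gives π = (0.2190, 0.1900, 0.2662, 0.3248).
So the stationary probability of state III is 0.3248.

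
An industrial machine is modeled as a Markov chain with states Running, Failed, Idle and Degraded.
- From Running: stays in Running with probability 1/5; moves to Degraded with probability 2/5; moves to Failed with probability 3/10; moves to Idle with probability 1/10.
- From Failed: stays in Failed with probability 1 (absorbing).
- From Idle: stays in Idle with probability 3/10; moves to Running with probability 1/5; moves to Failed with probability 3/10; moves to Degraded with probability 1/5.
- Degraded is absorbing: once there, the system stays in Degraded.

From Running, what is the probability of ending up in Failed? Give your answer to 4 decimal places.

0.4444

Let h(s) be the probability of absorption at Failed starting from transient state s. Then h(Failed) = 1 and h(Degraded) = 0. By first-step analysis:
h(Running) = 0.2·h(Running) + 0.3·1 + 0.1·h(Idle) + 0.4·0
h(Idle) = 0.2·h(Running) + 0.3·1 + 0.3·h(Idle) + 0.2·0
Solving: h(Running) = 0.4444, h(Idle) = 0.5556.
Starting from Running, the probability is 0.4444.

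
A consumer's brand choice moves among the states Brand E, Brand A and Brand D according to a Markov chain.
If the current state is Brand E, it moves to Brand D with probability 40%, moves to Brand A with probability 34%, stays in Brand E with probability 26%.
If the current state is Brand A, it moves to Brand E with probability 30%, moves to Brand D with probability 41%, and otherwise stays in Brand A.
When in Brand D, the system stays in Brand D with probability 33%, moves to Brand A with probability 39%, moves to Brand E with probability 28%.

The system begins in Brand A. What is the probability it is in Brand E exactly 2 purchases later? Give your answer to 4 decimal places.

Sum over the intermediate state after 1 purchase:
P = P(Brand A→Brand E)·P(Brand E→Brand E) + P(Brand A→Brand A)·P(Brand A→Brand E) + P(Brand A→Brand D)·P(Brand D→Brand E)
  = 0.3×0.26 + 0.29×0.3 + 0.41×0.28
  = 0.0780 + 0.0870 + 0.1148 = 0.2798

0.2798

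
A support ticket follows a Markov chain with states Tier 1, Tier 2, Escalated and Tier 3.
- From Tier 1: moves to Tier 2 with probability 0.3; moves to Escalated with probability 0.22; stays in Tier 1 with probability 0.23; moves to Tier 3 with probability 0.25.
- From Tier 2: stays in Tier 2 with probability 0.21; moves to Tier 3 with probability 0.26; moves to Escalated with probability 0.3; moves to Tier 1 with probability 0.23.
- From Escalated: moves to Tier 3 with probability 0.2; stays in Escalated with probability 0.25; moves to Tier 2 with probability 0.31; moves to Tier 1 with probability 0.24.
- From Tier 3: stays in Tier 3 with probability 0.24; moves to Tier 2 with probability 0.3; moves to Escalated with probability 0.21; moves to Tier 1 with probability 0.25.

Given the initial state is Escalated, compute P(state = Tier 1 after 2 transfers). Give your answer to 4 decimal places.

0.2365

Propagate the distribution vector 2 transfers from Escalated.
After 0 transfers: (0.0000, 0.0000, 1.0000, 0.0000)
After 1 transfer: (0.2400, 0.3100, 0.2500, 0.2000)
After 2 transfers: (0.2365, 0.2746, 0.2503, 0.2386)
P(in Tier 1 after 2 transfers) = 0.2365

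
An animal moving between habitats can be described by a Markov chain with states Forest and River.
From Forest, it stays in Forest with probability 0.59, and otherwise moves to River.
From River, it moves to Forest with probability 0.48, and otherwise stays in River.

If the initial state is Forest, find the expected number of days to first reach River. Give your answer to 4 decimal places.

2.4390

Let t(s) be the expected number of days to first reach River from state s, with t(River) = 0. Conditioning on the first day:
t(Forest) = 1 + 0.59·t(Forest)
Solving: t(Forest) = 2.4390.
Expected days from Forest to River: 2.4390.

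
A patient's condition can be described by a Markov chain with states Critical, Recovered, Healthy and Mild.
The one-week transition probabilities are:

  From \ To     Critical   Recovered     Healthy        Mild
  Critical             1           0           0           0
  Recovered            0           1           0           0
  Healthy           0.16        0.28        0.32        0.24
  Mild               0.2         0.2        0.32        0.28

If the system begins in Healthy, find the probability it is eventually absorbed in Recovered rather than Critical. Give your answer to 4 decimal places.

0.6047

Let h(s) be the probability of absorption at Recovered starting from transient state s. Then h(Recovered) = 1 and h(Critical) = 0. By first-step analysis:
h(Healthy) = 0.16·0 + 0.28·1 + 0.32·h(Healthy) + 0.24·h(Mild)
h(Mild) = 0.2·0 + 0.2·1 + 0.32·h(Healthy) + 0.28·h(Mild)
Solving: h(Healthy) = 0.6047, h(Mild) = 0.5465.
Starting from Healthy, the probability is 0.6047.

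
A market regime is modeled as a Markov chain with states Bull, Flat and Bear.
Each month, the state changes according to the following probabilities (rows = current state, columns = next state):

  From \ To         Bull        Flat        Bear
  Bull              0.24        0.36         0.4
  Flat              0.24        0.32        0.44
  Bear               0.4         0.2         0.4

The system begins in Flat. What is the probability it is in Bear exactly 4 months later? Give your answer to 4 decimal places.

0.4113

Propagate the distribution vector 4 months from Flat.
After 0 months: (0.0000, 1.0000, 0.0000)
After 1 month: (0.2400, 0.3200, 0.4400)
After 2 months: (0.3104, 0.2768, 0.4128)
After 3 months: (0.3060, 0.2829, 0.4111)
After 4 months: (0.3058, 0.2829, 0.4113)
P(in Bear after 4 months) = 0.4113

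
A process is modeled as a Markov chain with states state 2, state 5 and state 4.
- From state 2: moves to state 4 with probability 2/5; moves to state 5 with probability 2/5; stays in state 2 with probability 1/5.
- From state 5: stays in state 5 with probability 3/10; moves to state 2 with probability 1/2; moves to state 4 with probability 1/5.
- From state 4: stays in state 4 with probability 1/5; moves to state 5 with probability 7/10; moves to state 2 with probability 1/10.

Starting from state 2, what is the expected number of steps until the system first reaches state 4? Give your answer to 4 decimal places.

Let t(s) be the expected number of steps to first reach state 4 from state s, with t(state 4) = 0. Conditioning on the first step:
t(state 2) = 1 + 0.2·t(state 2) + 0.4·t(state 5)
t(state 5) = 1 + 0.5·t(state 2) + 0.3·t(state 5)
Solving: t(state 2) = 3.0556, t(state 5) = 3.6111.
Expected steps from state 2 to state 4: 3.0556.

3.0556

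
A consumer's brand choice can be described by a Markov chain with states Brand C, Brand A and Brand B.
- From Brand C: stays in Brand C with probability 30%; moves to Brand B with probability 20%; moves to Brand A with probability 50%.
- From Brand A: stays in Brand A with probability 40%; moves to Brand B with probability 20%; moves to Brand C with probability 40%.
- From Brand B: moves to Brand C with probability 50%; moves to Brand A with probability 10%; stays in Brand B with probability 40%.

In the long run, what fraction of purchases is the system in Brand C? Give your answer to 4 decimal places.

Let the stationary distribution be π with π = πP and π_1 + π_2 + π_3 = 1.
π_1 = 0.3·π_1 + 0.4·π_2 + 0.5·π_3
π_2 = 0.5·π_1 + 0.4·π_2 + 0.1·π_3
Solving with the normalization constraint gives π = (0.3864, 0.3636, 0.2500).
So the stationary probability of Brand C is 0.3864.

0.3864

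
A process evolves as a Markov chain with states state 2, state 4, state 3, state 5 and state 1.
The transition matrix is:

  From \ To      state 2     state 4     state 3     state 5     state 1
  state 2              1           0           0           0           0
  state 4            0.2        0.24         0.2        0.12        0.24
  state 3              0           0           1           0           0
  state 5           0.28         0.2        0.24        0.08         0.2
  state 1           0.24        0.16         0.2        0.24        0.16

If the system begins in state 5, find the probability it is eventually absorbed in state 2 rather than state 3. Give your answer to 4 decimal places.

0.5333

Let h(s) be the probability of absorption at state 2 starting from transient state s. Then h(state 2) = 1 and h(state 3) = 0. By first-step analysis:
h(state 4) = 0.2·1 + 0.24·h(state 4) + 0.2·0 + 0.12·h(state 5) + 0.24·h(state 1)
h(state 5) = 0.28·1 + 0.2·h(state 4) + 0.24·0 + 0.08·h(state 5) + 0.2·h(state 1)
h(state 1) = 0.24·1 + 0.16·h(state 4) + 0.2·0 + 0.24·h(state 5) + 0.16·h(state 1)
Solving: h(state 4) = 0.5168, h(state 5) = 0.5333, h(state 1) = 0.5365.
Starting from state 5, the probability is 0.5333.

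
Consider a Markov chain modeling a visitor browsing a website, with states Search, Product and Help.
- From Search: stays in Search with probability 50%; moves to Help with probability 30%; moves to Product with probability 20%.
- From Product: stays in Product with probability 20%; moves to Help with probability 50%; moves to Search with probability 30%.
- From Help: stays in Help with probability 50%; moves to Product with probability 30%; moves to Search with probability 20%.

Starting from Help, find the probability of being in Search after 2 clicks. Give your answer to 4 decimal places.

Sum over the intermediate state after 1 click:
P = P(Help→Search)·P(Search→Search) + P(Help→Product)·P(Product→Search) + P(Help→Help)·P(Help→Search)
  = 0.2×0.5 + 0.3×0.3 + 0.5×0.2
  = 0.1000 + 0.0900 + 0.1000 = 0.2900

0.2900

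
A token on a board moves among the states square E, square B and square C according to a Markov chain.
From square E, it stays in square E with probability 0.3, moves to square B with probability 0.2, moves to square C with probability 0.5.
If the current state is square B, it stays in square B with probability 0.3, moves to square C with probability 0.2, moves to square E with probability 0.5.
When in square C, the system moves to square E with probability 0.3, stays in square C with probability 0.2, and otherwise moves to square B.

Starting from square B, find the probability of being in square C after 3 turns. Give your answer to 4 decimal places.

Propagate the distribution vector 3 turns from square B.
After 0 turns: (0.0000, 1.0000, 0.0000)
After 1 turn: (0.5000, 0.3000, 0.2000)
After 2 turns: (0.3600, 0.2900, 0.3500)
After 3 turns: (0.3580, 0.3340, 0.3080)
P(in square C after 3 turns) = 0.3080

0.3080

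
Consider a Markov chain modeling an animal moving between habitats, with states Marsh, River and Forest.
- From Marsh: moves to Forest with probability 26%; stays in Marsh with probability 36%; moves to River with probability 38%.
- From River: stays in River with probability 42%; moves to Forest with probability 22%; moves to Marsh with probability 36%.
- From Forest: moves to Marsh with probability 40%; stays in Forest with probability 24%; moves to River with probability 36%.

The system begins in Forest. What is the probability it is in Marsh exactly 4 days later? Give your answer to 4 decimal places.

Propagate the distribution vector 4 days from Forest.
After 0 days: (0.0000, 0.0000, 1.0000)
After 1 day: (0.4000, 0.3600, 0.2400)
After 2 days: (0.3696, 0.3896, 0.2408)
After 3 days: (0.3696, 0.3908, 0.2396)
After 4 days: (0.3696, 0.3908, 0.2396)
P(in Marsh after 4 days) = 0.3696

0.3696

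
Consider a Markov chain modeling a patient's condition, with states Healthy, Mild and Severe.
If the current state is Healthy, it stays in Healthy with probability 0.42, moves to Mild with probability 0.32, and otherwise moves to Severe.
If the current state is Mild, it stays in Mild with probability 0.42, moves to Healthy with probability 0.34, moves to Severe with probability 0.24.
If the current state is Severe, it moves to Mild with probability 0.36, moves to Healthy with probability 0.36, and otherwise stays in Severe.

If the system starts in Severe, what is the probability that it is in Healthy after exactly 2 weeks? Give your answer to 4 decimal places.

Sum over the intermediate state after 1 week:
P = P(Severe→Healthy)·P(Healthy→Healthy) + P(Severe→Mild)·P(Mild→Healthy) + P(Severe→Severe)·P(Severe→Healthy)
  = 0.36×0.42 + 0.36×0.34 + 0.28×0.36
  = 0.1512 + 0.1224 + 0.1008 = 0.3744

0.3744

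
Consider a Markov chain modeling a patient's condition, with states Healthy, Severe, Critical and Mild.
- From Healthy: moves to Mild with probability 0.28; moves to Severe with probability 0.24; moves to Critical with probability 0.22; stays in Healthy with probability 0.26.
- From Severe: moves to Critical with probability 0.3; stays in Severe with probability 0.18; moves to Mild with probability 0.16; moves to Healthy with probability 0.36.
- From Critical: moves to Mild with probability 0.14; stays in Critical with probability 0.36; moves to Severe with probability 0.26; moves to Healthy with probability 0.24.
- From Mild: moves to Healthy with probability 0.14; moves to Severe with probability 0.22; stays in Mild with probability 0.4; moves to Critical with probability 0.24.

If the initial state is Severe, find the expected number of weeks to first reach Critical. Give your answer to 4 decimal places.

Let t(s) be the expected number of weeks to first reach Critical from state s, with t(Critical) = 0. Conditioning on the first week:
t(Healthy) = 1 + 0.26·t(Healthy) + 0.24·t(Severe) + 0.28·t(Mild)
t(Severe) = 1 + 0.36·t(Healthy) + 0.18·t(Severe) + 0.16·t(Mild)
t(Mild) = 1 + 0.14·t(Healthy) + 0.22·t(Severe) + 0.4·t(Mild)
Solving: t(Healthy) = 4.1078, t(Severe) = 3.8076, t(Mild) = 4.0213.
Expected weeks from Severe to Critical: 3.8076.

3.8076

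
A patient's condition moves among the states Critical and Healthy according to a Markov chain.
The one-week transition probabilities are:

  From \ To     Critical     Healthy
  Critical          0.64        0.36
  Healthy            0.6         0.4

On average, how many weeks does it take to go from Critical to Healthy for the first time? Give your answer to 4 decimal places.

2.7778

Let t(s) be the expected number of weeks to first reach Healthy from state s, with t(Healthy) = 0. Conditioning on the first week:
t(Critical) = 1 + 0.64·t(Critical)
Solving: t(Critical) = 2.7778.
Expected weeks from Critical to Healthy: 2.7778.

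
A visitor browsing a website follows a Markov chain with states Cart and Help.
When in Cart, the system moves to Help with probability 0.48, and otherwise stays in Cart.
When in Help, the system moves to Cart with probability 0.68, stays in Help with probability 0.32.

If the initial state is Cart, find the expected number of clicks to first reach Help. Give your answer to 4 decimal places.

2.0833

Let t(s) be the expected number of clicks to first reach Help from state s, with t(Help) = 0. Conditioning on the first click:
t(Cart) = 1 + 0.52·t(Cart)
Solving: t(Cart) = 2.0833.
Expected clicks from Cart to Help: 2.0833.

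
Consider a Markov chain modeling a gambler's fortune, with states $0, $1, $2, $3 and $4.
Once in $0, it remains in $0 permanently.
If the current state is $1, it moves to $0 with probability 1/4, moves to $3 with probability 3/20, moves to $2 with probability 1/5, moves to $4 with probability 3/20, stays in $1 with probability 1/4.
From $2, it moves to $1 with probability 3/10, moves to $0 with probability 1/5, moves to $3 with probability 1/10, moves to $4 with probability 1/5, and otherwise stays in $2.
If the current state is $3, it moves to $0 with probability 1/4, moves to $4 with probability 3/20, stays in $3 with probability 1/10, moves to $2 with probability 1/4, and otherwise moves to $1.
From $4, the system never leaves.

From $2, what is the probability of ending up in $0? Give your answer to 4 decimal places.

0.5493

Let h(s) be the probability of absorption at $0 starting from transient state s. Then h($0) = 1 and h($4) = 0. By first-step analysis:
h($1) = 0.25·1 + 0.25·h($1) + 0.2·h($2) + 0.15·h($3) + 0.15·0
h($2) = 0.2·1 + 0.3·h($1) + 0.2·h($2) + 0.1·h($3) + 0.2·0
h($3) = 0.25·1 + 0.25·h($1) + 0.25·h($2) + 0.1·h($3) + 0.15·0
Solving: h($1) = 0.5992, h($2) = 0.5493, h($3) = 0.5968.
Starting from $2, the probability is 0.5493.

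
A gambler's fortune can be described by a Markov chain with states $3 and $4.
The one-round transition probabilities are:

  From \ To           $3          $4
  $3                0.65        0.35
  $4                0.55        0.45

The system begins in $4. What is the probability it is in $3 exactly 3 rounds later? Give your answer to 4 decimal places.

0.6105

Propagate the distribution vector 3 rounds from $4.
After 0 rounds: (0.0000, 1.0000)
After 1 round: (0.5500, 0.4500)
After 2 rounds: (0.6050, 0.3950)
After 3 rounds: (0.6105, 0.3895)
P(in $3 after 3 rounds) = 0.6105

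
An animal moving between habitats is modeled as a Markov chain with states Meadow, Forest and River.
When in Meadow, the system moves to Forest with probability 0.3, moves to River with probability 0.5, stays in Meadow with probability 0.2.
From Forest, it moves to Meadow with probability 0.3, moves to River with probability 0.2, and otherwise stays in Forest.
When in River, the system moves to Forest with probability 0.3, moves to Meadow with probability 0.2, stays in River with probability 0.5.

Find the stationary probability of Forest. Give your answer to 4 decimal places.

Let the stationary distribution be π with π = πP and π_1 + π_2 + π_3 = 1.
π_1 = 0.2·π_1 + 0.3·π_2 + 0.2·π_3
π_2 = 0.3·π_1 + 0.5·π_2 + 0.3·π_3
Solving with the normalization constraint gives π = (0.2375, 0.3750, 0.3875).
So the stationary probability of Forest is 0.3750.

0.3750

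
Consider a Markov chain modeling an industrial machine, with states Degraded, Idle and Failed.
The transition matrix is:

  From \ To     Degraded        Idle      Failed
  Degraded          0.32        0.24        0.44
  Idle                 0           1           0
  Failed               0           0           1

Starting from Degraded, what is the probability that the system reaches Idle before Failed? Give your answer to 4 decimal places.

Let h(s) be the probability of absorption at Idle starting from transient state s. Then h(Idle) = 1 and h(Failed) = 0. By first-step analysis:
h(Degraded) = 0.32·h(Degraded) + 0.24·1 + 0.44·0
Solving: h(Degraded) = 0.3529.
Starting from Degraded, the probability is 0.3529.

0.3529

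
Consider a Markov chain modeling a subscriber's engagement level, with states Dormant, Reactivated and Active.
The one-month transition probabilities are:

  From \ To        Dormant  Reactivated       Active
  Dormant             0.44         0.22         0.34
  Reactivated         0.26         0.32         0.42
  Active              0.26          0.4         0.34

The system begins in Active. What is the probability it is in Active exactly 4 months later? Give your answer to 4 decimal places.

Propagate the distribution vector 4 months from Active.
After 0 months: (0.0000, 0.0000, 1.0000)
After 1 month: (0.2600, 0.4000, 0.3400)
After 2 months: (0.3068, 0.3212, 0.3720)
After 3 months: (0.3152, 0.3191, 0.3657)
After 4 months: (0.3167, 0.3177, 0.3655)
P(in Active after 4 months) = 0.3655

0.3655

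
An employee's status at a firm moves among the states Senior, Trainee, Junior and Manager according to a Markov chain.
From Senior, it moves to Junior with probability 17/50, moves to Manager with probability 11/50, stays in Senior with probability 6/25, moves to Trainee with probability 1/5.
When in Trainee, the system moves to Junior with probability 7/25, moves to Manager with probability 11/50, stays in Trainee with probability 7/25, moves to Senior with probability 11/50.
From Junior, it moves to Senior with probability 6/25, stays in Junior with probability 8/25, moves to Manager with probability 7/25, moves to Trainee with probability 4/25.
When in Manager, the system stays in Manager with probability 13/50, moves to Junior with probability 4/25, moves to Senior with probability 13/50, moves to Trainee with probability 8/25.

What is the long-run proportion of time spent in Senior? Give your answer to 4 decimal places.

0.2402

Let the stationary distribution be π with π = πP and π_1 + π_2 + π_3 + π_4 = 1.
π_1 = 0.24·π_1 + 0.22·π_2 + 0.24·π_3 + 0.26·π_4
π_2 = 0.2·π_1 + 0.28·π_2 + 0.16·π_3 + 0.32·π_4
π_3 = 0.34·π_1 + 0.28·π_2 + 0.32·π_3 + 0.16·π_4
Solving with the normalization constraint gives π = (0.2402, 0.2375, 0.2759, 0.2464).
So the stationary probability of Senior is 0.2402.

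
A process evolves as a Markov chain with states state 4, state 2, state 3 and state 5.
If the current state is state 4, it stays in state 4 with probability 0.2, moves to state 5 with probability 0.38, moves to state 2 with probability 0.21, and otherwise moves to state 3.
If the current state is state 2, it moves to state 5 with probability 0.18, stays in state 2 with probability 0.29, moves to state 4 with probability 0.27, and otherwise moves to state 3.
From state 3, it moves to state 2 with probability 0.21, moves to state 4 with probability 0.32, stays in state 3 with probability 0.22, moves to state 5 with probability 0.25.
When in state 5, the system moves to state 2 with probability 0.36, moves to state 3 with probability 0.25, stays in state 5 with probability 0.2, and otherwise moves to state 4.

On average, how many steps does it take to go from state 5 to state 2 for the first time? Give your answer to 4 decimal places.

Let t(s) be the expected number of steps to first reach state 2 from state s, with t(state 2) = 0. Conditioning on the first step:
t(state 4) = 1 + 0.2·t(state 4) + 0.21·t(state 3) + 0.38·t(state 5)
t(state 3) = 1 + 0.32·t(state 4) + 0.22·t(state 3) + 0.25·t(state 5)
t(state 5) = 1 + 0.19·t(state 4) + 0.25·t(state 3) + 0.2·t(state 5)
Solving: t(state 4) = 3.9277, t(state 3) = 3.9930, t(state 5) = 3.4306.
Expected steps from state 5 to state 2: 3.4306.

3.4306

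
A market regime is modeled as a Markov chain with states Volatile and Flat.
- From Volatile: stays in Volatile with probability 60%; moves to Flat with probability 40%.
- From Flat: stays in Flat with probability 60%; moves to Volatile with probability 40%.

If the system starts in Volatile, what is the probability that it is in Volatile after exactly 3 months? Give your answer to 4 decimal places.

0.5040

Propagate the distribution vector 3 months from Volatile.
After 0 months: (1.0000, 0.0000)
After 1 month: (0.6000, 0.4000)
After 2 months: (0.5200, 0.4800)
After 3 months: (0.5040, 0.4960)
P(in Volatile after 3 months) = 0.5040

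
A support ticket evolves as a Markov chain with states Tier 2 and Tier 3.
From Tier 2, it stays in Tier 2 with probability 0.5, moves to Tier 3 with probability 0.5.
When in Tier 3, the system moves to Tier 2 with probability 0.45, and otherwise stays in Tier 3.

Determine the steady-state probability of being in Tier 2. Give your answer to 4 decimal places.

Let the stationary distribution be π with π = πP and π_1 + π_2 = 1.
π_1 = 0.5·π_1 + 0.45·π_2
Solving with the normalization constraint gives π = (0.4737, 0.5263).
So the stationary probability of Tier 2 is 0.4737.

0.4737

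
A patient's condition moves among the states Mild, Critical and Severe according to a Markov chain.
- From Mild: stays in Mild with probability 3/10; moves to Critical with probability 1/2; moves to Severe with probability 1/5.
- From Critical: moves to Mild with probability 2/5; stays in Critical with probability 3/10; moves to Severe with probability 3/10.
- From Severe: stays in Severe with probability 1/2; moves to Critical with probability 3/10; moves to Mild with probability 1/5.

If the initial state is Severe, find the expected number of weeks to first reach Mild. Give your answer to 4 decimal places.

3.8462

Let t(s) be the expected number of weeks to first reach Mild from state s, with t(Mild) = 0. Conditioning on the first week:
t(Critical) = 1 + 0.3·t(Critical) + 0.3·t(Severe)
t(Severe) = 1 + 0.3·t(Critical) + 0.5·t(Severe)
Solving: t(Critical) = 3.0769, t(Severe) = 3.8462.
Expected weeks from Severe to Mild: 3.8462.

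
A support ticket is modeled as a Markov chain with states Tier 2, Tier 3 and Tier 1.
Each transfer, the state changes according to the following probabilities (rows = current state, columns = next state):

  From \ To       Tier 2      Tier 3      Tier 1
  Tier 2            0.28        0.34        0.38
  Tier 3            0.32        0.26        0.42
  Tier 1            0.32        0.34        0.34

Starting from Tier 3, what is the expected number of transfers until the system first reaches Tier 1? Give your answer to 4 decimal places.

Let t(s) be the expected number of transfers to first reach Tier 1 from state s, with t(Tier 1) = 0. Conditioning on the first transfer:
t(Tier 2) = 1 + 0.28·t(Tier 2) + 0.34·t(Tier 3)
t(Tier 3) = 1 + 0.32·t(Tier 2) + 0.26·t(Tier 3)
Solving: t(Tier 2) = 2.5472, t(Tier 3) = 2.4528.
Expected transfers from Tier 3 to Tier 1: 2.4528.

2.4528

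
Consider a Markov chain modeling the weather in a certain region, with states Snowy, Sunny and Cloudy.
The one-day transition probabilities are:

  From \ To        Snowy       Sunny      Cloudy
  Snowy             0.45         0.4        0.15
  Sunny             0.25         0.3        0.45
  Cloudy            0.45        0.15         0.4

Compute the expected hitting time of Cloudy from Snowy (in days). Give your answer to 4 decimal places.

3.8596

Let t(s) be the expected number of days to first reach Cloudy from state s, with t(Cloudy) = 0. Conditioning on the first day:
t(Snowy) = 1 + 0.45·t(Snowy) + 0.4·t(Sunny)
t(Sunny) = 1 + 0.25·t(Snowy) + 0.3·t(Sunny)
Solving: t(Snowy) = 3.8596, t(Sunny) = 2.8070.
Expected days from Snowy to Cloudy: 3.8596.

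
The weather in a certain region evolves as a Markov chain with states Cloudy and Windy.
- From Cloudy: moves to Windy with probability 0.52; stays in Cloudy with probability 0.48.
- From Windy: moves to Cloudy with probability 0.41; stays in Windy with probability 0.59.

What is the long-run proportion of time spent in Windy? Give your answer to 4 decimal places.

0.5591

Let the stationary distribution be π with π = πP and π_1 + π_2 = 1.
π_1 = 0.48·π_1 + 0.41·π_2
Solving with the normalization constraint gives π = (0.4409, 0.5591).
So the stationary probability of Windy is 0.5591.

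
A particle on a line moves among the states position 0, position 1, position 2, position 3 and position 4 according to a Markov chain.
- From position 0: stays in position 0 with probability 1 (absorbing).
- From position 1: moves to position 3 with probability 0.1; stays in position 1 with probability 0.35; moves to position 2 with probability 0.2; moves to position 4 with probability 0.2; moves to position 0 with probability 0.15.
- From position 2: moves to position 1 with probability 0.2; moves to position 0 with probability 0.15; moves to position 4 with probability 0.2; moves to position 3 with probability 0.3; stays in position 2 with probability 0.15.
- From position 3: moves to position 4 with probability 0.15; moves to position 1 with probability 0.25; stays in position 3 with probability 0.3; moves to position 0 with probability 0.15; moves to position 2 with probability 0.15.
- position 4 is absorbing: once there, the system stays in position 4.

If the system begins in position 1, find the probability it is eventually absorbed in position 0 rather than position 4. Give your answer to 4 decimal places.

Let h(s) be the probability of absorption at position 0 starting from transient state s. Then h(position 0) = 1 and h(position 4) = 0. By first-step analysis:
h(position 1) = 0.15·1 + 0.35·h(position 1) + 0.2·h(position 2) + 0.1·h(position 3) + 0.2·0
h(position 2) = 0.15·1 + 0.2·h(position 1) + 0.15·h(position 2) + 0.3·h(position 3) + 0.2·0
h(position 3) = 0.15·1 + 0.25·h(position 1) + 0.15·h(position 2) + 0.3·h(position 3) + 0.15·0
Solving: h(position 1) = 0.4393, h(position 2) = 0.4444, h(position 3) = 0.4664.
Starting from position 1, the probability is 0.4393.

0.4393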